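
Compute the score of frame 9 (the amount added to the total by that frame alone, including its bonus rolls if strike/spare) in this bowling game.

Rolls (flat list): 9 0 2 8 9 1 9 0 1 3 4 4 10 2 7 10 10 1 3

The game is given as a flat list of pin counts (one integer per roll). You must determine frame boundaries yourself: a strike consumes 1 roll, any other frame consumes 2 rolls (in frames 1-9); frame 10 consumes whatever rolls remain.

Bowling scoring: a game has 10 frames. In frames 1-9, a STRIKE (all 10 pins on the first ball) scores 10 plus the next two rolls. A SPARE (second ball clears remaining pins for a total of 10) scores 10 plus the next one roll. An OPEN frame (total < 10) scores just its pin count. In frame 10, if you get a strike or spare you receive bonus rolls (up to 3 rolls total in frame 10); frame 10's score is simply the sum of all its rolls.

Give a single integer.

Answer: 21

Derivation:
Frame 1: OPEN (9+0=9). Cumulative: 9
Frame 2: SPARE (2+8=10). 10 + next roll (9) = 19. Cumulative: 28
Frame 3: SPARE (9+1=10). 10 + next roll (9) = 19. Cumulative: 47
Frame 4: OPEN (9+0=9). Cumulative: 56
Frame 5: OPEN (1+3=4). Cumulative: 60
Frame 6: OPEN (4+4=8). Cumulative: 68
Frame 7: STRIKE. 10 + next two rolls (2+7) = 19. Cumulative: 87
Frame 8: OPEN (2+7=9). Cumulative: 96
Frame 9: STRIKE. 10 + next two rolls (10+1) = 21. Cumulative: 117
Frame 10: STRIKE. Sum of all frame-10 rolls (10+1+3) = 14. Cumulative: 131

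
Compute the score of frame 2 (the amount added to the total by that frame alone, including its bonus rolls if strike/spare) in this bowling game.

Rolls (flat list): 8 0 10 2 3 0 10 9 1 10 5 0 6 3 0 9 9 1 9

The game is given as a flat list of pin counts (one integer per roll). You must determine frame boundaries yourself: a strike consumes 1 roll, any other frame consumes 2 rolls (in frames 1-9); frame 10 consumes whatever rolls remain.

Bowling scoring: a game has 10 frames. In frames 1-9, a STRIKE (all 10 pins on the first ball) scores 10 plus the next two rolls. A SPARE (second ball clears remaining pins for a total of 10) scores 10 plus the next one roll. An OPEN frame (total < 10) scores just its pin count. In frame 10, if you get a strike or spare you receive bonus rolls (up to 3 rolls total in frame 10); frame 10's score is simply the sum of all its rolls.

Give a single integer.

Frame 1: OPEN (8+0=8). Cumulative: 8
Frame 2: STRIKE. 10 + next two rolls (2+3) = 15. Cumulative: 23
Frame 3: OPEN (2+3=5). Cumulative: 28
Frame 4: SPARE (0+10=10). 10 + next roll (9) = 19. Cumulative: 47

Answer: 15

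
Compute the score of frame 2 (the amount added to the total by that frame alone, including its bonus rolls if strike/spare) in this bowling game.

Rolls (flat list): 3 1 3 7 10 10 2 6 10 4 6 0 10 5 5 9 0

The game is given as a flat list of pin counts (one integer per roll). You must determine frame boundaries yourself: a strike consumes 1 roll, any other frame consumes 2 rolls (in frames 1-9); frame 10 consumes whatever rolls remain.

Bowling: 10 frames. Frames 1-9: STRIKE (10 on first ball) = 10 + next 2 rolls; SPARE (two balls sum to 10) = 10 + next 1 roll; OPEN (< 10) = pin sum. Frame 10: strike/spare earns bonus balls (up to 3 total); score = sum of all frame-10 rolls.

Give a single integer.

Frame 1: OPEN (3+1=4). Cumulative: 4
Frame 2: SPARE (3+7=10). 10 + next roll (10) = 20. Cumulative: 24
Frame 3: STRIKE. 10 + next two rolls (10+2) = 22. Cumulative: 46
Frame 4: STRIKE. 10 + next two rolls (2+6) = 18. Cumulative: 64

Answer: 20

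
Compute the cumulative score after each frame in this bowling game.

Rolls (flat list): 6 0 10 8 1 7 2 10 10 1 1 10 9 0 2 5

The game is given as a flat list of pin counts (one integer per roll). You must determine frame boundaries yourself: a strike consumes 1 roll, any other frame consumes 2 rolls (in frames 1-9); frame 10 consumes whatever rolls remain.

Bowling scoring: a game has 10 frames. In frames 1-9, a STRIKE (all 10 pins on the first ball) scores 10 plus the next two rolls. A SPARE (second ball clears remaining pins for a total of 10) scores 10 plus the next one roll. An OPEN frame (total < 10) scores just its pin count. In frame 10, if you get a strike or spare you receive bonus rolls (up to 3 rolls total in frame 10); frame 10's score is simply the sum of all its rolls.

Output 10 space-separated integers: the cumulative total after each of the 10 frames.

Frame 1: OPEN (6+0=6). Cumulative: 6
Frame 2: STRIKE. 10 + next two rolls (8+1) = 19. Cumulative: 25
Frame 3: OPEN (8+1=9). Cumulative: 34
Frame 4: OPEN (7+2=9). Cumulative: 43
Frame 5: STRIKE. 10 + next two rolls (10+1) = 21. Cumulative: 64
Frame 6: STRIKE. 10 + next two rolls (1+1) = 12. Cumulative: 76
Frame 7: OPEN (1+1=2). Cumulative: 78
Frame 8: STRIKE. 10 + next two rolls (9+0) = 19. Cumulative: 97
Frame 9: OPEN (9+0=9). Cumulative: 106
Frame 10: OPEN. Sum of all frame-10 rolls (2+5) = 7. Cumulative: 113

Answer: 6 25 34 43 64 76 78 97 106 113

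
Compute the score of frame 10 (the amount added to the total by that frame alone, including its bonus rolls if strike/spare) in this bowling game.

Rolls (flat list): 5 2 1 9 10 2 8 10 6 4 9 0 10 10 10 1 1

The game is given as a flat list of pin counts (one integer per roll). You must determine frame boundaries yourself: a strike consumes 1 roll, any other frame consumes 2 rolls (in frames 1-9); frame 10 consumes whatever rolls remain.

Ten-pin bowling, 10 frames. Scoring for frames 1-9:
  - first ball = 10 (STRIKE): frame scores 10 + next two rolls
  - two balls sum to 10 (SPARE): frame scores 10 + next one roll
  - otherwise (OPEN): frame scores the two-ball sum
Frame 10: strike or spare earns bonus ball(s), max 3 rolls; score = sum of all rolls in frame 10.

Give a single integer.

Frame 1: OPEN (5+2=7). Cumulative: 7
Frame 2: SPARE (1+9=10). 10 + next roll (10) = 20. Cumulative: 27
Frame 3: STRIKE. 10 + next two rolls (2+8) = 20. Cumulative: 47
Frame 4: SPARE (2+8=10). 10 + next roll (10) = 20. Cumulative: 67
Frame 5: STRIKE. 10 + next two rolls (6+4) = 20. Cumulative: 87
Frame 6: SPARE (6+4=10). 10 + next roll (9) = 19. Cumulative: 106
Frame 7: OPEN (9+0=9). Cumulative: 115
Frame 8: STRIKE. 10 + next two rolls (10+10) = 30. Cumulative: 145
Frame 9: STRIKE. 10 + next two rolls (10+1) = 21. Cumulative: 166
Frame 10: STRIKE. Sum of all frame-10 rolls (10+1+1) = 12. Cumulative: 178

Answer: 12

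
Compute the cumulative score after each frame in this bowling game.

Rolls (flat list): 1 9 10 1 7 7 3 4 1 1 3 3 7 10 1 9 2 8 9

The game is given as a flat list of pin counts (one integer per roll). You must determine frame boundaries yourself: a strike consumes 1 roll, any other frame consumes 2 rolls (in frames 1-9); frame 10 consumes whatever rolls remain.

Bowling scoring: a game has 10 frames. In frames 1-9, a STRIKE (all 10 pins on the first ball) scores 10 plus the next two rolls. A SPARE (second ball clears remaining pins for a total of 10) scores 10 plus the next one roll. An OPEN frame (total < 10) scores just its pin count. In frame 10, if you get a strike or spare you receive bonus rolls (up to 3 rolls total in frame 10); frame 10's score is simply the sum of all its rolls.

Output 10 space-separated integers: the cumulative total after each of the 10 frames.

Answer: 20 38 46 60 65 69 89 109 121 140

Derivation:
Frame 1: SPARE (1+9=10). 10 + next roll (10) = 20. Cumulative: 20
Frame 2: STRIKE. 10 + next two rolls (1+7) = 18. Cumulative: 38
Frame 3: OPEN (1+7=8). Cumulative: 46
Frame 4: SPARE (7+3=10). 10 + next roll (4) = 14. Cumulative: 60
Frame 5: OPEN (4+1=5). Cumulative: 65
Frame 6: OPEN (1+3=4). Cumulative: 69
Frame 7: SPARE (3+7=10). 10 + next roll (10) = 20. Cumulative: 89
Frame 8: STRIKE. 10 + next two rolls (1+9) = 20. Cumulative: 109
Frame 9: SPARE (1+9=10). 10 + next roll (2) = 12. Cumulative: 121
Frame 10: SPARE. Sum of all frame-10 rolls (2+8+9) = 19. Cumulative: 140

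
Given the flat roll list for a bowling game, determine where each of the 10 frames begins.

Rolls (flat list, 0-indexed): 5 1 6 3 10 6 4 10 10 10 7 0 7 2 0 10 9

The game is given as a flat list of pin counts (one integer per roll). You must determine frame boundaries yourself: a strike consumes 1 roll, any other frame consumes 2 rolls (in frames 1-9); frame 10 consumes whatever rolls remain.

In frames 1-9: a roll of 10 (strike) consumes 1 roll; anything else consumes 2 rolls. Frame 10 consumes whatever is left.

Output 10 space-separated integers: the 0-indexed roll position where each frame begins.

Answer: 0 2 4 5 7 8 9 10 12 14

Derivation:
Frame 1 starts at roll index 0: rolls=5,1 (sum=6), consumes 2 rolls
Frame 2 starts at roll index 2: rolls=6,3 (sum=9), consumes 2 rolls
Frame 3 starts at roll index 4: roll=10 (strike), consumes 1 roll
Frame 4 starts at roll index 5: rolls=6,4 (sum=10), consumes 2 rolls
Frame 5 starts at roll index 7: roll=10 (strike), consumes 1 roll
Frame 6 starts at roll index 8: roll=10 (strike), consumes 1 roll
Frame 7 starts at roll index 9: roll=10 (strike), consumes 1 roll
Frame 8 starts at roll index 10: rolls=7,0 (sum=7), consumes 2 rolls
Frame 9 starts at roll index 12: rolls=7,2 (sum=9), consumes 2 rolls
Frame 10 starts at roll index 14: 3 remaining rolls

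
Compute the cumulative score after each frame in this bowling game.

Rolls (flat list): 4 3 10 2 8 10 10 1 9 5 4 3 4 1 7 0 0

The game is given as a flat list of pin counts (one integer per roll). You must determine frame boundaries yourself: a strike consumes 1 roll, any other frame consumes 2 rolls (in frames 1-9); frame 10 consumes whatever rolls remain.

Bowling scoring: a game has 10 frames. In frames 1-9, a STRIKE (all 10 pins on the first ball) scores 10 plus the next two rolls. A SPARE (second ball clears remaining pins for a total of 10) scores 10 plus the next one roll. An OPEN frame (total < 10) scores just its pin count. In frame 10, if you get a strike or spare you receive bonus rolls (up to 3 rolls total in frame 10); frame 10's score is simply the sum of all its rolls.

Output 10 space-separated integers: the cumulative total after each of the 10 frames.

Answer: 7 27 47 68 88 103 112 119 127 127

Derivation:
Frame 1: OPEN (4+3=7). Cumulative: 7
Frame 2: STRIKE. 10 + next two rolls (2+8) = 20. Cumulative: 27
Frame 3: SPARE (2+8=10). 10 + next roll (10) = 20. Cumulative: 47
Frame 4: STRIKE. 10 + next two rolls (10+1) = 21. Cumulative: 68
Frame 5: STRIKE. 10 + next two rolls (1+9) = 20. Cumulative: 88
Frame 6: SPARE (1+9=10). 10 + next roll (5) = 15. Cumulative: 103
Frame 7: OPEN (5+4=9). Cumulative: 112
Frame 8: OPEN (3+4=7). Cumulative: 119
Frame 9: OPEN (1+7=8). Cumulative: 127
Frame 10: OPEN. Sum of all frame-10 rolls (0+0) = 0. Cumulative: 127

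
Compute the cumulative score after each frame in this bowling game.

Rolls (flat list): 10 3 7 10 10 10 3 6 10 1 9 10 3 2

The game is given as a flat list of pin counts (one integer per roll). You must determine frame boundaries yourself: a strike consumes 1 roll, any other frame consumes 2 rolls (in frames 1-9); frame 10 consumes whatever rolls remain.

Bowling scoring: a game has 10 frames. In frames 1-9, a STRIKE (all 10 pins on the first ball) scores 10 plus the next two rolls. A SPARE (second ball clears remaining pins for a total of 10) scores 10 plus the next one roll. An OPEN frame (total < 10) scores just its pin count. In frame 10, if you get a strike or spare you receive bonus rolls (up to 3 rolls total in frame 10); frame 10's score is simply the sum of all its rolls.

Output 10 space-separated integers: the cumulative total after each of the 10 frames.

Answer: 20 40 70 93 112 121 141 161 176 181

Derivation:
Frame 1: STRIKE. 10 + next two rolls (3+7) = 20. Cumulative: 20
Frame 2: SPARE (3+7=10). 10 + next roll (10) = 20. Cumulative: 40
Frame 3: STRIKE. 10 + next two rolls (10+10) = 30. Cumulative: 70
Frame 4: STRIKE. 10 + next two rolls (10+3) = 23. Cumulative: 93
Frame 5: STRIKE. 10 + next two rolls (3+6) = 19. Cumulative: 112
Frame 6: OPEN (3+6=9). Cumulative: 121
Frame 7: STRIKE. 10 + next two rolls (1+9) = 20. Cumulative: 141
Frame 8: SPARE (1+9=10). 10 + next roll (10) = 20. Cumulative: 161
Frame 9: STRIKE. 10 + next two rolls (3+2) = 15. Cumulative: 176
Frame 10: OPEN. Sum of all frame-10 rolls (3+2) = 5. Cumulative: 181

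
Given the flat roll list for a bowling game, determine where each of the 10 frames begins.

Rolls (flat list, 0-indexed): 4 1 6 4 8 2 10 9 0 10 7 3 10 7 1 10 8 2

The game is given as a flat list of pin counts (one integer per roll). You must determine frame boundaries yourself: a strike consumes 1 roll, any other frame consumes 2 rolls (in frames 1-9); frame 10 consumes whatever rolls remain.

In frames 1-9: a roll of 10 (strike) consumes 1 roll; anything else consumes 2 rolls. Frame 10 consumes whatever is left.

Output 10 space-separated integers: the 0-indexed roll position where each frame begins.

Frame 1 starts at roll index 0: rolls=4,1 (sum=5), consumes 2 rolls
Frame 2 starts at roll index 2: rolls=6,4 (sum=10), consumes 2 rolls
Frame 3 starts at roll index 4: rolls=8,2 (sum=10), consumes 2 rolls
Frame 4 starts at roll index 6: roll=10 (strike), consumes 1 roll
Frame 5 starts at roll index 7: rolls=9,0 (sum=9), consumes 2 rolls
Frame 6 starts at roll index 9: roll=10 (strike), consumes 1 roll
Frame 7 starts at roll index 10: rolls=7,3 (sum=10), consumes 2 rolls
Frame 8 starts at roll index 12: roll=10 (strike), consumes 1 roll
Frame 9 starts at roll index 13: rolls=7,1 (sum=8), consumes 2 rolls
Frame 10 starts at roll index 15: 3 remaining rolls

Answer: 0 2 4 6 7 9 10 12 13 15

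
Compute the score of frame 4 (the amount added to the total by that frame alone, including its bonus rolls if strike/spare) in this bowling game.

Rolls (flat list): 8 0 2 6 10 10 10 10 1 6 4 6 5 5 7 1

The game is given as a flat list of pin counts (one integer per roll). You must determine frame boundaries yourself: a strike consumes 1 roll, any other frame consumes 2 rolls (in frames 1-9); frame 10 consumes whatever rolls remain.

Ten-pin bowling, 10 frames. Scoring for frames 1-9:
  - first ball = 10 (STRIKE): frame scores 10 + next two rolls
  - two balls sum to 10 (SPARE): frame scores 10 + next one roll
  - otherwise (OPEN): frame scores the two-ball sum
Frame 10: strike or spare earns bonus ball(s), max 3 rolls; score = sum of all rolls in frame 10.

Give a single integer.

Frame 1: OPEN (8+0=8). Cumulative: 8
Frame 2: OPEN (2+6=8). Cumulative: 16
Frame 3: STRIKE. 10 + next two rolls (10+10) = 30. Cumulative: 46
Frame 4: STRIKE. 10 + next two rolls (10+10) = 30. Cumulative: 76
Frame 5: STRIKE. 10 + next two rolls (10+1) = 21. Cumulative: 97
Frame 6: STRIKE. 10 + next two rolls (1+6) = 17. Cumulative: 114

Answer: 30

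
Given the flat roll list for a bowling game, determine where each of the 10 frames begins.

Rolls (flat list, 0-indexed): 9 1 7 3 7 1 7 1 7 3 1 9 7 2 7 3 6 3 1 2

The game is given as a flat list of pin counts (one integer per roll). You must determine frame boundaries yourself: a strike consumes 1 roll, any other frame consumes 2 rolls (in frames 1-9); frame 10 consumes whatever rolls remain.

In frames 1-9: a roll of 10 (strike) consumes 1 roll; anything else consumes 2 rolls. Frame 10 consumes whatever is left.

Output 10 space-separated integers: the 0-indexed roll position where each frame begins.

Answer: 0 2 4 6 8 10 12 14 16 18

Derivation:
Frame 1 starts at roll index 0: rolls=9,1 (sum=10), consumes 2 rolls
Frame 2 starts at roll index 2: rolls=7,3 (sum=10), consumes 2 rolls
Frame 3 starts at roll index 4: rolls=7,1 (sum=8), consumes 2 rolls
Frame 4 starts at roll index 6: rolls=7,1 (sum=8), consumes 2 rolls
Frame 5 starts at roll index 8: rolls=7,3 (sum=10), consumes 2 rolls
Frame 6 starts at roll index 10: rolls=1,9 (sum=10), consumes 2 rolls
Frame 7 starts at roll index 12: rolls=7,2 (sum=9), consumes 2 rolls
Frame 8 starts at roll index 14: rolls=7,3 (sum=10), consumes 2 rolls
Frame 9 starts at roll index 16: rolls=6,3 (sum=9), consumes 2 rolls
Frame 10 starts at roll index 18: 2 remaining rolls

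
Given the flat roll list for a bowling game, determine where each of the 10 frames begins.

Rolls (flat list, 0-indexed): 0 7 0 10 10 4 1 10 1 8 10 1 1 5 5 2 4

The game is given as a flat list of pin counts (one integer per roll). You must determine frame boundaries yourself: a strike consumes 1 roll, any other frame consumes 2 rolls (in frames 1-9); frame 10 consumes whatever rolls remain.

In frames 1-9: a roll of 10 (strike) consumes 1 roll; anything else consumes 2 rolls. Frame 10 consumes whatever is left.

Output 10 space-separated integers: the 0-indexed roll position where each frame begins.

Answer: 0 2 4 5 7 8 10 11 13 15

Derivation:
Frame 1 starts at roll index 0: rolls=0,7 (sum=7), consumes 2 rolls
Frame 2 starts at roll index 2: rolls=0,10 (sum=10), consumes 2 rolls
Frame 3 starts at roll index 4: roll=10 (strike), consumes 1 roll
Frame 4 starts at roll index 5: rolls=4,1 (sum=5), consumes 2 rolls
Frame 5 starts at roll index 7: roll=10 (strike), consumes 1 roll
Frame 6 starts at roll index 8: rolls=1,8 (sum=9), consumes 2 rolls
Frame 7 starts at roll index 10: roll=10 (strike), consumes 1 roll
Frame 8 starts at roll index 11: rolls=1,1 (sum=2), consumes 2 rolls
Frame 9 starts at roll index 13: rolls=5,5 (sum=10), consumes 2 rolls
Frame 10 starts at roll index 15: 2 remaining rolls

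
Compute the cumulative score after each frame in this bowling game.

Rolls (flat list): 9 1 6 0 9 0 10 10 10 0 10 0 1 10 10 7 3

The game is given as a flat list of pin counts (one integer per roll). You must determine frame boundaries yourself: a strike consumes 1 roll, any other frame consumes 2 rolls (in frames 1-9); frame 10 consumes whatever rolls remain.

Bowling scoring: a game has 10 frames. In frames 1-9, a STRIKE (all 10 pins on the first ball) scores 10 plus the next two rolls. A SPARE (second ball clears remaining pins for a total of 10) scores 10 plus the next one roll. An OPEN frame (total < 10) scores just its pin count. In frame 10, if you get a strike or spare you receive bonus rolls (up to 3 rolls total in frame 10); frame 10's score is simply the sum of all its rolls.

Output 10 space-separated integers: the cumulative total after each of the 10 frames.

Answer: 16 22 31 61 81 101 111 112 139 159

Derivation:
Frame 1: SPARE (9+1=10). 10 + next roll (6) = 16. Cumulative: 16
Frame 2: OPEN (6+0=6). Cumulative: 22
Frame 3: OPEN (9+0=9). Cumulative: 31
Frame 4: STRIKE. 10 + next two rolls (10+10) = 30. Cumulative: 61
Frame 5: STRIKE. 10 + next two rolls (10+0) = 20. Cumulative: 81
Frame 6: STRIKE. 10 + next two rolls (0+10) = 20. Cumulative: 101
Frame 7: SPARE (0+10=10). 10 + next roll (0) = 10. Cumulative: 111
Frame 8: OPEN (0+1=1). Cumulative: 112
Frame 9: STRIKE. 10 + next two rolls (10+7) = 27. Cumulative: 139
Frame 10: STRIKE. Sum of all frame-10 rolls (10+7+3) = 20. Cumulative: 159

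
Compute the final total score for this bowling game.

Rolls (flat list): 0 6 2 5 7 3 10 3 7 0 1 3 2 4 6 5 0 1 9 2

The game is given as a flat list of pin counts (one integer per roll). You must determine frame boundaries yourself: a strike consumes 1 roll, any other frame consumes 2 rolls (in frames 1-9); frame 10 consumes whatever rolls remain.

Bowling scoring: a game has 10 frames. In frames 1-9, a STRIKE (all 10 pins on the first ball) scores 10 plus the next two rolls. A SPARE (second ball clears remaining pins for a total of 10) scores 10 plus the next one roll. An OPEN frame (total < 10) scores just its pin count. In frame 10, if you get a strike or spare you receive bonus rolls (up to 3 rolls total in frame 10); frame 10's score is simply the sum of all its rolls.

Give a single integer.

Answer: 101

Derivation:
Frame 1: OPEN (0+6=6). Cumulative: 6
Frame 2: OPEN (2+5=7). Cumulative: 13
Frame 3: SPARE (7+3=10). 10 + next roll (10) = 20. Cumulative: 33
Frame 4: STRIKE. 10 + next two rolls (3+7) = 20. Cumulative: 53
Frame 5: SPARE (3+7=10). 10 + next roll (0) = 10. Cumulative: 63
Frame 6: OPEN (0+1=1). Cumulative: 64
Frame 7: OPEN (3+2=5). Cumulative: 69
Frame 8: SPARE (4+6=10). 10 + next roll (5) = 15. Cumulative: 84
Frame 9: OPEN (5+0=5). Cumulative: 89
Frame 10: SPARE. Sum of all frame-10 rolls (1+9+2) = 12. Cumulative: 101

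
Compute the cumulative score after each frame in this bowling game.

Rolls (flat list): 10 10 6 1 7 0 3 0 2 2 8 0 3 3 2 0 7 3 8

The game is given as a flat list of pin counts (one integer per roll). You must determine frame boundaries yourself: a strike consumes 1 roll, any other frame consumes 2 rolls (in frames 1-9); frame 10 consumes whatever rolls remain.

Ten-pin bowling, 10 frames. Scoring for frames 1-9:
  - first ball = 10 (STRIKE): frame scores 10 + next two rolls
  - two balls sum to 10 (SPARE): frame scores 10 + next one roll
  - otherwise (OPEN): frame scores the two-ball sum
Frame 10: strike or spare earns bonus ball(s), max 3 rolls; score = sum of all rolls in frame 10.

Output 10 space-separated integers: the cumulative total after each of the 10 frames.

Frame 1: STRIKE. 10 + next two rolls (10+6) = 26. Cumulative: 26
Frame 2: STRIKE. 10 + next two rolls (6+1) = 17. Cumulative: 43
Frame 3: OPEN (6+1=7). Cumulative: 50
Frame 4: OPEN (7+0=7). Cumulative: 57
Frame 5: OPEN (3+0=3). Cumulative: 60
Frame 6: OPEN (2+2=4). Cumulative: 64
Frame 7: OPEN (8+0=8). Cumulative: 72
Frame 8: OPEN (3+3=6). Cumulative: 78
Frame 9: OPEN (2+0=2). Cumulative: 80
Frame 10: SPARE. Sum of all frame-10 rolls (7+3+8) = 18. Cumulative: 98

Answer: 26 43 50 57 60 64 72 78 80 98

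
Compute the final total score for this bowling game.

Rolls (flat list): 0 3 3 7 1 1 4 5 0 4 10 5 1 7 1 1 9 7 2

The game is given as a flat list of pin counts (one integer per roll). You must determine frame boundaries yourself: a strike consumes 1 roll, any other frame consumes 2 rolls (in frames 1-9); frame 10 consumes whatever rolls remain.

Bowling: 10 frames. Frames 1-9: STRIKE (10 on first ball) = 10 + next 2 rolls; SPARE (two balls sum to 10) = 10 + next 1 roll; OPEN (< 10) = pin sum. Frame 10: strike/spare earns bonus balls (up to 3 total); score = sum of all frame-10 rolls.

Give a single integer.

Answer: 85

Derivation:
Frame 1: OPEN (0+3=3). Cumulative: 3
Frame 2: SPARE (3+7=10). 10 + next roll (1) = 11. Cumulative: 14
Frame 3: OPEN (1+1=2). Cumulative: 16
Frame 4: OPEN (4+5=9). Cumulative: 25
Frame 5: OPEN (0+4=4). Cumulative: 29
Frame 6: STRIKE. 10 + next two rolls (5+1) = 16. Cumulative: 45
Frame 7: OPEN (5+1=6). Cumulative: 51
Frame 8: OPEN (7+1=8). Cumulative: 59
Frame 9: SPARE (1+9=10). 10 + next roll (7) = 17. Cumulative: 76
Frame 10: OPEN. Sum of all frame-10 rolls (7+2) = 9. Cumulative: 85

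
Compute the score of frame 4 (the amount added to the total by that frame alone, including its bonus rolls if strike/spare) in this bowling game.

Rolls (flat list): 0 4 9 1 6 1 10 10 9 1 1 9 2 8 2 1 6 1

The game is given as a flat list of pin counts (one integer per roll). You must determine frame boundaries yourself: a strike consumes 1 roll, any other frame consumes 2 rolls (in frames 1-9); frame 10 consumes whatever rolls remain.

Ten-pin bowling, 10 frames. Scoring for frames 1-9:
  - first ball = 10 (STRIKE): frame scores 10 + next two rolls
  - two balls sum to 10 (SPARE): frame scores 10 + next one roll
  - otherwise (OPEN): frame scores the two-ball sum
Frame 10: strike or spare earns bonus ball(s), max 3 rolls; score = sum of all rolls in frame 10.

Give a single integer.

Answer: 29

Derivation:
Frame 1: OPEN (0+4=4). Cumulative: 4
Frame 2: SPARE (9+1=10). 10 + next roll (6) = 16. Cumulative: 20
Frame 3: OPEN (6+1=7). Cumulative: 27
Frame 4: STRIKE. 10 + next two rolls (10+9) = 29. Cumulative: 56
Frame 5: STRIKE. 10 + next two rolls (9+1) = 20. Cumulative: 76
Frame 6: SPARE (9+1=10). 10 + next roll (1) = 11. Cumulative: 87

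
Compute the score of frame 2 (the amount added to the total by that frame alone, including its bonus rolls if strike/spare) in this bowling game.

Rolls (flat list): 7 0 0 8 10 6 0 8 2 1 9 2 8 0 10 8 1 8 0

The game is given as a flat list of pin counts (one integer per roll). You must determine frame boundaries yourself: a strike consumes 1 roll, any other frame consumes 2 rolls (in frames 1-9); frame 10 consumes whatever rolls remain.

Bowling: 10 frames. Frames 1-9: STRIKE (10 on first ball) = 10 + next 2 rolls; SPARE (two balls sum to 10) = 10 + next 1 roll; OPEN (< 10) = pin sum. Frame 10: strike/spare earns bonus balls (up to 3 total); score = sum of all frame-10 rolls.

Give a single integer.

Answer: 8

Derivation:
Frame 1: OPEN (7+0=7). Cumulative: 7
Frame 2: OPEN (0+8=8). Cumulative: 15
Frame 3: STRIKE. 10 + next two rolls (6+0) = 16. Cumulative: 31
Frame 4: OPEN (6+0=6). Cumulative: 37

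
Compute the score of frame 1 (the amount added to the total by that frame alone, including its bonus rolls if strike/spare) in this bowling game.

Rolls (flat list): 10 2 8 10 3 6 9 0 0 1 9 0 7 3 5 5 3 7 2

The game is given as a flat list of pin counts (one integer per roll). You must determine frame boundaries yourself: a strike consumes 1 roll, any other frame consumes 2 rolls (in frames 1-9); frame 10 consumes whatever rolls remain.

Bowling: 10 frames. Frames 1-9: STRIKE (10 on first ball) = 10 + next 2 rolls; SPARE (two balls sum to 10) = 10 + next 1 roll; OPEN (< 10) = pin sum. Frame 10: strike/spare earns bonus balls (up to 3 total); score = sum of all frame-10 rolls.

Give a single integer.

Answer: 20

Derivation:
Frame 1: STRIKE. 10 + next two rolls (2+8) = 20. Cumulative: 20
Frame 2: SPARE (2+8=10). 10 + next roll (10) = 20. Cumulative: 40
Frame 3: STRIKE. 10 + next two rolls (3+6) = 19. Cumulative: 59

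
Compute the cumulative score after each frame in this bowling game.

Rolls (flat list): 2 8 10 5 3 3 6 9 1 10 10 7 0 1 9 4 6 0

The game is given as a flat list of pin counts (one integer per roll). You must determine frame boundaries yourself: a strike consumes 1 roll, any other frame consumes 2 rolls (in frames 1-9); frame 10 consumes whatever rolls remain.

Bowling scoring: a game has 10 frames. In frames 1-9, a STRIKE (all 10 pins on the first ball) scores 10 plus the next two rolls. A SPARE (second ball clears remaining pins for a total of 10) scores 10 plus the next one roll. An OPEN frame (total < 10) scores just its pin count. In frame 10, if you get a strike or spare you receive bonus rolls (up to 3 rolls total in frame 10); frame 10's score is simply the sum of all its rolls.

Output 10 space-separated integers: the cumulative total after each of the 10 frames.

Frame 1: SPARE (2+8=10). 10 + next roll (10) = 20. Cumulative: 20
Frame 2: STRIKE. 10 + next two rolls (5+3) = 18. Cumulative: 38
Frame 3: OPEN (5+3=8). Cumulative: 46
Frame 4: OPEN (3+6=9). Cumulative: 55
Frame 5: SPARE (9+1=10). 10 + next roll (10) = 20. Cumulative: 75
Frame 6: STRIKE. 10 + next two rolls (10+7) = 27. Cumulative: 102
Frame 7: STRIKE. 10 + next two rolls (7+0) = 17. Cumulative: 119
Frame 8: OPEN (7+0=7). Cumulative: 126
Frame 9: SPARE (1+9=10). 10 + next roll (4) = 14. Cumulative: 140
Frame 10: SPARE. Sum of all frame-10 rolls (4+6+0) = 10. Cumulative: 150

Answer: 20 38 46 55 75 102 119 126 140 150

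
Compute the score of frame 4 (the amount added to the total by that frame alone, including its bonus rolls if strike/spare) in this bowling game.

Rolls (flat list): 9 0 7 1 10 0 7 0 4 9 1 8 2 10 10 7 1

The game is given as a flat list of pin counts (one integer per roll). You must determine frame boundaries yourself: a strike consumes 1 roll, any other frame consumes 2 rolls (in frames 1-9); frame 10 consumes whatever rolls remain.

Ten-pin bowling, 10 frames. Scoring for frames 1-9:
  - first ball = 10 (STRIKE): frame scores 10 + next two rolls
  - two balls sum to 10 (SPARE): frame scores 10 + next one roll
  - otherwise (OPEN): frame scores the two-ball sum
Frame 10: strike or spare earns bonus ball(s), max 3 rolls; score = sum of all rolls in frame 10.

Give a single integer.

Frame 1: OPEN (9+0=9). Cumulative: 9
Frame 2: OPEN (7+1=8). Cumulative: 17
Frame 3: STRIKE. 10 + next two rolls (0+7) = 17. Cumulative: 34
Frame 4: OPEN (0+7=7). Cumulative: 41
Frame 5: OPEN (0+4=4). Cumulative: 45
Frame 6: SPARE (9+1=10). 10 + next roll (8) = 18. Cumulative: 63

Answer: 7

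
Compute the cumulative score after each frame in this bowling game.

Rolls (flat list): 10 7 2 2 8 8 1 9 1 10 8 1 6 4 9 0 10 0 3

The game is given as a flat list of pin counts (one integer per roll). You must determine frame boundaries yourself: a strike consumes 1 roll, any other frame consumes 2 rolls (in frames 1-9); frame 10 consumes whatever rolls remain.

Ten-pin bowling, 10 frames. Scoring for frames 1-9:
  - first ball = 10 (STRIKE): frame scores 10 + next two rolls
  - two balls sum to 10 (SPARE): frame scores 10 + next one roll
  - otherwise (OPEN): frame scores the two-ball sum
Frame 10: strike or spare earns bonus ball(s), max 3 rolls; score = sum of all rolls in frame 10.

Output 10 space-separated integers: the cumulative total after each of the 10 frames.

Answer: 19 28 46 55 75 94 103 122 131 144

Derivation:
Frame 1: STRIKE. 10 + next two rolls (7+2) = 19. Cumulative: 19
Frame 2: OPEN (7+2=9). Cumulative: 28
Frame 3: SPARE (2+8=10). 10 + next roll (8) = 18. Cumulative: 46
Frame 4: OPEN (8+1=9). Cumulative: 55
Frame 5: SPARE (9+1=10). 10 + next roll (10) = 20. Cumulative: 75
Frame 6: STRIKE. 10 + next two rolls (8+1) = 19. Cumulative: 94
Frame 7: OPEN (8+1=9). Cumulative: 103
Frame 8: SPARE (6+4=10). 10 + next roll (9) = 19. Cumulative: 122
Frame 9: OPEN (9+0=9). Cumulative: 131
Frame 10: STRIKE. Sum of all frame-10 rolls (10+0+3) = 13. Cumulative: 144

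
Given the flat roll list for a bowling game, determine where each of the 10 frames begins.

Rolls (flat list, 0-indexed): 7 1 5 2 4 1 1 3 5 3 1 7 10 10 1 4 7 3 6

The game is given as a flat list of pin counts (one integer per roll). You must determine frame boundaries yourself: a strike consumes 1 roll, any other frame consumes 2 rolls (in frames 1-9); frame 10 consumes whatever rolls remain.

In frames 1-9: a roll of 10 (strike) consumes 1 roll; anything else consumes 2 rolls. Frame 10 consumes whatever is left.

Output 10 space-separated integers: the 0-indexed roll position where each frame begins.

Frame 1 starts at roll index 0: rolls=7,1 (sum=8), consumes 2 rolls
Frame 2 starts at roll index 2: rolls=5,2 (sum=7), consumes 2 rolls
Frame 3 starts at roll index 4: rolls=4,1 (sum=5), consumes 2 rolls
Frame 4 starts at roll index 6: rolls=1,3 (sum=4), consumes 2 rolls
Frame 5 starts at roll index 8: rolls=5,3 (sum=8), consumes 2 rolls
Frame 6 starts at roll index 10: rolls=1,7 (sum=8), consumes 2 rolls
Frame 7 starts at roll index 12: roll=10 (strike), consumes 1 roll
Frame 8 starts at roll index 13: roll=10 (strike), consumes 1 roll
Frame 9 starts at roll index 14: rolls=1,4 (sum=5), consumes 2 rolls
Frame 10 starts at roll index 16: 3 remaining rolls

Answer: 0 2 4 6 8 10 12 13 14 16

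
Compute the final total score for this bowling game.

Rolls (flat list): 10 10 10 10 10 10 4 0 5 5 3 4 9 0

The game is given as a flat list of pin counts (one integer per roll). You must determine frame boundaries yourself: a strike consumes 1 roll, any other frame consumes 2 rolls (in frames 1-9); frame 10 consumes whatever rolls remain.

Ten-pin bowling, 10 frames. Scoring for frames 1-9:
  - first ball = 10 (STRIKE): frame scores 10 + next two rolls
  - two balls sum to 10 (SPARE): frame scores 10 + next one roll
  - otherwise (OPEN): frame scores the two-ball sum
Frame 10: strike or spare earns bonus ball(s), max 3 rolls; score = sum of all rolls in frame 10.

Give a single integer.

Answer: 191

Derivation:
Frame 1: STRIKE. 10 + next two rolls (10+10) = 30. Cumulative: 30
Frame 2: STRIKE. 10 + next two rolls (10+10) = 30. Cumulative: 60
Frame 3: STRIKE. 10 + next two rolls (10+10) = 30. Cumulative: 90
Frame 4: STRIKE. 10 + next two rolls (10+10) = 30. Cumulative: 120
Frame 5: STRIKE. 10 + next two rolls (10+4) = 24. Cumulative: 144
Frame 6: STRIKE. 10 + next two rolls (4+0) = 14. Cumulative: 158
Frame 7: OPEN (4+0=4). Cumulative: 162
Frame 8: SPARE (5+5=10). 10 + next roll (3) = 13. Cumulative: 175
Frame 9: OPEN (3+4=7). Cumulative: 182
Frame 10: OPEN. Sum of all frame-10 rolls (9+0) = 9. Cumulative: 191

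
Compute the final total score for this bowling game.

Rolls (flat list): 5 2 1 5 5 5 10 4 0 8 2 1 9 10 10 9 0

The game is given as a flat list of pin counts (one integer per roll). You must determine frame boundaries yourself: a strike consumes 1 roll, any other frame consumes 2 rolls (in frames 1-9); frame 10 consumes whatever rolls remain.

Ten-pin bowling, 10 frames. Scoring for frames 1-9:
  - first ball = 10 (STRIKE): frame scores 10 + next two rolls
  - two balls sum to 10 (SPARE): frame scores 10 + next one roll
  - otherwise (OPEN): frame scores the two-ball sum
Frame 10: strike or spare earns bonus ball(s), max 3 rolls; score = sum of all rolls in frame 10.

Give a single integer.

Answer: 139

Derivation:
Frame 1: OPEN (5+2=7). Cumulative: 7
Frame 2: OPEN (1+5=6). Cumulative: 13
Frame 3: SPARE (5+5=10). 10 + next roll (10) = 20. Cumulative: 33
Frame 4: STRIKE. 10 + next two rolls (4+0) = 14. Cumulative: 47
Frame 5: OPEN (4+0=4). Cumulative: 51
Frame 6: SPARE (8+2=10). 10 + next roll (1) = 11. Cumulative: 62
Frame 7: SPARE (1+9=10). 10 + next roll (10) = 20. Cumulative: 82
Frame 8: STRIKE. 10 + next two rolls (10+9) = 29. Cumulative: 111
Frame 9: STRIKE. 10 + next two rolls (9+0) = 19. Cumulative: 130
Frame 10: OPEN. Sum of all frame-10 rolls (9+0) = 9. Cumulative: 139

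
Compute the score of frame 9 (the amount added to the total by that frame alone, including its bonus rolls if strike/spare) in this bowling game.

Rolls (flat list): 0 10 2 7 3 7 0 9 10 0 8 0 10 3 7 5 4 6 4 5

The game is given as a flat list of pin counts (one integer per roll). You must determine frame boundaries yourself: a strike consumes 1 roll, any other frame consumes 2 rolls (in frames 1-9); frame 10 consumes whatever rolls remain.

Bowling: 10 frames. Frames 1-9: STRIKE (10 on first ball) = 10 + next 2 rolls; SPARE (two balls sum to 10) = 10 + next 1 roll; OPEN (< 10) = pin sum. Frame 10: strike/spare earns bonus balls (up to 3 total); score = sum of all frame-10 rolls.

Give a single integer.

Answer: 9

Derivation:
Frame 1: SPARE (0+10=10). 10 + next roll (2) = 12. Cumulative: 12
Frame 2: OPEN (2+7=9). Cumulative: 21
Frame 3: SPARE (3+7=10). 10 + next roll (0) = 10. Cumulative: 31
Frame 4: OPEN (0+9=9). Cumulative: 40
Frame 5: STRIKE. 10 + next two rolls (0+8) = 18. Cumulative: 58
Frame 6: OPEN (0+8=8). Cumulative: 66
Frame 7: SPARE (0+10=10). 10 + next roll (3) = 13. Cumulative: 79
Frame 8: SPARE (3+7=10). 10 + next roll (5) = 15. Cumulative: 94
Frame 9: OPEN (5+4=9). Cumulative: 103
Frame 10: SPARE. Sum of all frame-10 rolls (6+4+5) = 15. Cumulative: 118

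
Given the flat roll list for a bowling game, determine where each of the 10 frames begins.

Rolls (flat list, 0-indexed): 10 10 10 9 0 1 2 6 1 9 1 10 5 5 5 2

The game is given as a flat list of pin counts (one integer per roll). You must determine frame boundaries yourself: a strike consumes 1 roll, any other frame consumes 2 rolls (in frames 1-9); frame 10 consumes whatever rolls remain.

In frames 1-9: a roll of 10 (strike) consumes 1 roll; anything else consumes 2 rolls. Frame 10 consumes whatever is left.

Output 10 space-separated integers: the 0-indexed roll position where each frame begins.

Frame 1 starts at roll index 0: roll=10 (strike), consumes 1 roll
Frame 2 starts at roll index 1: roll=10 (strike), consumes 1 roll
Frame 3 starts at roll index 2: roll=10 (strike), consumes 1 roll
Frame 4 starts at roll index 3: rolls=9,0 (sum=9), consumes 2 rolls
Frame 5 starts at roll index 5: rolls=1,2 (sum=3), consumes 2 rolls
Frame 6 starts at roll index 7: rolls=6,1 (sum=7), consumes 2 rolls
Frame 7 starts at roll index 9: rolls=9,1 (sum=10), consumes 2 rolls
Frame 8 starts at roll index 11: roll=10 (strike), consumes 1 roll
Frame 9 starts at roll index 12: rolls=5,5 (sum=10), consumes 2 rolls
Frame 10 starts at roll index 14: 2 remaining rolls

Answer: 0 1 2 3 5 7 9 11 12 14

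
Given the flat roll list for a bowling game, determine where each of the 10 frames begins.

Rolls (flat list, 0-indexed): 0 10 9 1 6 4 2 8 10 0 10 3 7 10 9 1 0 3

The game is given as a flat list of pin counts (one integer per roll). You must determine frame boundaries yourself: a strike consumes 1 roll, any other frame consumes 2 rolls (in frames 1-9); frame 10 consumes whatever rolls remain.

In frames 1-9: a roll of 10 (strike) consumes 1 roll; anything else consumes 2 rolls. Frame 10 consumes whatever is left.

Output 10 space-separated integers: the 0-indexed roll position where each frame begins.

Answer: 0 2 4 6 8 9 11 13 14 16

Derivation:
Frame 1 starts at roll index 0: rolls=0,10 (sum=10), consumes 2 rolls
Frame 2 starts at roll index 2: rolls=9,1 (sum=10), consumes 2 rolls
Frame 3 starts at roll index 4: rolls=6,4 (sum=10), consumes 2 rolls
Frame 4 starts at roll index 6: rolls=2,8 (sum=10), consumes 2 rolls
Frame 5 starts at roll index 8: roll=10 (strike), consumes 1 roll
Frame 6 starts at roll index 9: rolls=0,10 (sum=10), consumes 2 rolls
Frame 7 starts at roll index 11: rolls=3,7 (sum=10), consumes 2 rolls
Frame 8 starts at roll index 13: roll=10 (strike), consumes 1 roll
Frame 9 starts at roll index 14: rolls=9,1 (sum=10), consumes 2 rolls
Frame 10 starts at roll index 16: 2 remaining rolls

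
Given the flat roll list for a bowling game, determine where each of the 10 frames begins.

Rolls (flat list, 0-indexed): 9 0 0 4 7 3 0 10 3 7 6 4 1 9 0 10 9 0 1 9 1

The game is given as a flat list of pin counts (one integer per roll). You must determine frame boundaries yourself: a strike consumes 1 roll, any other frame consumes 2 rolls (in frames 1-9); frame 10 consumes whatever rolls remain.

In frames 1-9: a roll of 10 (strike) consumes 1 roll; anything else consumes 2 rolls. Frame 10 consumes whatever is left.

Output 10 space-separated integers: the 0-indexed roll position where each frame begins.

Frame 1 starts at roll index 0: rolls=9,0 (sum=9), consumes 2 rolls
Frame 2 starts at roll index 2: rolls=0,4 (sum=4), consumes 2 rolls
Frame 3 starts at roll index 4: rolls=7,3 (sum=10), consumes 2 rolls
Frame 4 starts at roll index 6: rolls=0,10 (sum=10), consumes 2 rolls
Frame 5 starts at roll index 8: rolls=3,7 (sum=10), consumes 2 rolls
Frame 6 starts at roll index 10: rolls=6,4 (sum=10), consumes 2 rolls
Frame 7 starts at roll index 12: rolls=1,9 (sum=10), consumes 2 rolls
Frame 8 starts at roll index 14: rolls=0,10 (sum=10), consumes 2 rolls
Frame 9 starts at roll index 16: rolls=9,0 (sum=9), consumes 2 rolls
Frame 10 starts at roll index 18: 3 remaining rolls

Answer: 0 2 4 6 8 10 12 14 16 18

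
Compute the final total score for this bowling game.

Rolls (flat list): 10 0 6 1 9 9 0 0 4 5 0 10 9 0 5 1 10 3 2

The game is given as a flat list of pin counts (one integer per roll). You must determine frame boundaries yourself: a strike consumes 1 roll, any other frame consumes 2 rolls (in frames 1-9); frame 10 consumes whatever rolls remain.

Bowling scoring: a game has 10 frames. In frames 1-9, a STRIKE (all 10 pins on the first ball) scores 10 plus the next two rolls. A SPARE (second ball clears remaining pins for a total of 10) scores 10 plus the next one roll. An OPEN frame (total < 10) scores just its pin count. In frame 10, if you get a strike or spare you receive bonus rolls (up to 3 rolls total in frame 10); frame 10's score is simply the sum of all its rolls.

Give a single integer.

Answer: 108

Derivation:
Frame 1: STRIKE. 10 + next two rolls (0+6) = 16. Cumulative: 16
Frame 2: OPEN (0+6=6). Cumulative: 22
Frame 3: SPARE (1+9=10). 10 + next roll (9) = 19. Cumulative: 41
Frame 4: OPEN (9+0=9). Cumulative: 50
Frame 5: OPEN (0+4=4). Cumulative: 54
Frame 6: OPEN (5+0=5). Cumulative: 59
Frame 7: STRIKE. 10 + next two rolls (9+0) = 19. Cumulative: 78
Frame 8: OPEN (9+0=9). Cumulative: 87
Frame 9: OPEN (5+1=6). Cumulative: 93
Frame 10: STRIKE. Sum of all frame-10 rolls (10+3+2) = 15. Cumulative: 108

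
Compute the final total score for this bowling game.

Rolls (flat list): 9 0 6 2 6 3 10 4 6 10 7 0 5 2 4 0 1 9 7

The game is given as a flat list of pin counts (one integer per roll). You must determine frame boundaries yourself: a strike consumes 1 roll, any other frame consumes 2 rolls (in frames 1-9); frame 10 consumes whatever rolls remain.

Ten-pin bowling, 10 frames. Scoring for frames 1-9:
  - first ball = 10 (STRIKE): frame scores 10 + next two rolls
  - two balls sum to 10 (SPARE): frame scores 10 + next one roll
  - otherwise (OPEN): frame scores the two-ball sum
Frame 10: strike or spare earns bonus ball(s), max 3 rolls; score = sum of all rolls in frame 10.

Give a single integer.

Frame 1: OPEN (9+0=9). Cumulative: 9
Frame 2: OPEN (6+2=8). Cumulative: 17
Frame 3: OPEN (6+3=9). Cumulative: 26
Frame 4: STRIKE. 10 + next two rolls (4+6) = 20. Cumulative: 46
Frame 5: SPARE (4+6=10). 10 + next roll (10) = 20. Cumulative: 66
Frame 6: STRIKE. 10 + next two rolls (7+0) = 17. Cumulative: 83
Frame 7: OPEN (7+0=7). Cumulative: 90
Frame 8: OPEN (5+2=7). Cumulative: 97
Frame 9: OPEN (4+0=4). Cumulative: 101
Frame 10: SPARE. Sum of all frame-10 rolls (1+9+7) = 17. Cumulative: 118

Answer: 118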